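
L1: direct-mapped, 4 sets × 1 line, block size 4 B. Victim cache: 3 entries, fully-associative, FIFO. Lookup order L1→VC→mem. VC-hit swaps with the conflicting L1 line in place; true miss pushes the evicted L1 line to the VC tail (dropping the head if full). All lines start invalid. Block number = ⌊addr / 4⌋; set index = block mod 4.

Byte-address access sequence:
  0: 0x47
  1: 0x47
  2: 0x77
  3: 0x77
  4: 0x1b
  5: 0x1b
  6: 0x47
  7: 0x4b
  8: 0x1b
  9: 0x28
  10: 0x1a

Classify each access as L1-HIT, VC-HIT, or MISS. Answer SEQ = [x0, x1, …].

SEQ = [MISS, L1-HIT, MISS, L1-HIT, MISS, L1-HIT, VC-HIT, MISS, VC-HIT, MISS, VC-HIT]

0: 0x47 (blk 17, set 1) → MISS  vc=[]
1: 0x47 (blk 17, set 1) → L1-HIT  vc=[]
2: 0x77 (blk 29, set 1) → MISS  vc=[17]
3: 0x77 (blk 29, set 1) → L1-HIT  vc=[17]
4: 0x1b (blk 6, set 2) → MISS  vc=[17]
5: 0x1b (blk 6, set 2) → L1-HIT  vc=[17]
6: 0x47 (blk 17, set 1) → VC-HIT  vc=[29]
7: 0x4b (blk 18, set 2) → MISS  vc=[29, 6]
8: 0x1b (blk 6, set 2) → VC-HIT  vc=[29, 18]
9: 0x28 (blk 10, set 2) → MISS  vc=[29, 18, 6]
10: 0x1a (blk 6, set 2) → VC-HIT  vc=[29, 18, 10]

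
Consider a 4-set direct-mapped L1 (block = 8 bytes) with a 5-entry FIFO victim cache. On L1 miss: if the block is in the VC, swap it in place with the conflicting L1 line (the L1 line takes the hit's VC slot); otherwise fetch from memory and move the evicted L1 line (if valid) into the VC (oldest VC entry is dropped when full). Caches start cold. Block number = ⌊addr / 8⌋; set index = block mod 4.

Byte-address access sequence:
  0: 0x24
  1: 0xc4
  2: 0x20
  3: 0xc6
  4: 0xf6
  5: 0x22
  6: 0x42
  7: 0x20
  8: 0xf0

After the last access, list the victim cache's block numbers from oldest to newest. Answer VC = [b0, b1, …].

0: 0x24 (blk 4, set 0) → MISS  vc=[]
1: 0xc4 (blk 24, set 0) → MISS  vc=[4]
2: 0x20 (blk 4, set 0) → VC-HIT  vc=[24]
3: 0xc6 (blk 24, set 0) → VC-HIT  vc=[4]
4: 0xf6 (blk 30, set 2) → MISS  vc=[4]
5: 0x22 (blk 4, set 0) → VC-HIT  vc=[24]
6: 0x42 (blk 8, set 0) → MISS  vc=[24, 4]
7: 0x20 (blk 4, set 0) → VC-HIT  vc=[24, 8]
8: 0xf0 (blk 30, set 2) → L1-HIT  vc=[24, 8]

VC = [24, 8]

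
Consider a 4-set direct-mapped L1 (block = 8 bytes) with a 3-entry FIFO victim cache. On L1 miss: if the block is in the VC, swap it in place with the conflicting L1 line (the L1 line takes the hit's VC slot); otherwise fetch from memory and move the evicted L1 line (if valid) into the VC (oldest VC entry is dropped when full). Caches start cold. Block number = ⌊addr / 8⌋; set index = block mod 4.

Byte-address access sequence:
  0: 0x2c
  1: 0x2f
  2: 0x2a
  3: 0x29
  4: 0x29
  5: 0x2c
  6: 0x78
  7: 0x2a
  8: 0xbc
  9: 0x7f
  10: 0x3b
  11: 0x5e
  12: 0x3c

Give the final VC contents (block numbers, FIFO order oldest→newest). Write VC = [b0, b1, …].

  [0] addr=0x2c blk=5 s=1: MISS | VC []
  [1] addr=0x2f blk=5 s=1: L1-HIT | VC []
  [2] addr=0x2a blk=5 s=1: L1-HIT | VC []
  [3] addr=0x29 blk=5 s=1: L1-HIT | VC []
  [4] addr=0x29 blk=5 s=1: L1-HIT | VC []
  [5] addr=0x2c blk=5 s=1: L1-HIT | VC []
  [6] addr=0x78 blk=15 s=3: MISS | VC []
  [7] addr=0x2a blk=5 s=1: L1-HIT | VC []
  [8] addr=0xbc blk=23 s=3: MISS | VC [15]
  [9] addr=0x7f blk=15 s=3: VC-HIT | VC [23]
  [10] addr=0x3b blk=7 s=3: MISS | VC [23, 15]
  [11] addr=0x5e blk=11 s=3: MISS | VC [23, 15, 7]
  [12] addr=0x3c blk=7 s=3: VC-HIT | VC [23, 15, 11]

VC = [23, 15, 11]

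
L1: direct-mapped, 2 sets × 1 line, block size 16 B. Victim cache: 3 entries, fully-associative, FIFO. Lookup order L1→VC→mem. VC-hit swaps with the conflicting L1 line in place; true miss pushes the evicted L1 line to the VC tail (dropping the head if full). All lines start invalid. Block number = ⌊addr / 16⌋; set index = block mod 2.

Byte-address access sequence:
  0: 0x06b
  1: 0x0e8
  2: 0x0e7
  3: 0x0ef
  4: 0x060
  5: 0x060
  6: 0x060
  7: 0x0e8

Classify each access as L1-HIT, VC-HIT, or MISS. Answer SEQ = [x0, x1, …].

SEQ = [MISS, MISS, L1-HIT, L1-HIT, VC-HIT, L1-HIT, L1-HIT, VC-HIT]

  [0] addr=0x6b blk=6 s=0: MISS | VC []
  [1] addr=0xe8 blk=14 s=0: MISS | VC [6]
  [2] addr=0xe7 blk=14 s=0: L1-HIT | VC [6]
  [3] addr=0xef blk=14 s=0: L1-HIT | VC [6]
  [4] addr=0x60 blk=6 s=0: VC-HIT | VC [14]
  [5] addr=0x60 blk=6 s=0: L1-HIT | VC [14]
  [6] addr=0x60 blk=6 s=0: L1-HIT | VC [14]
  [7] addr=0xe8 blk=14 s=0: VC-HIT | VC [6]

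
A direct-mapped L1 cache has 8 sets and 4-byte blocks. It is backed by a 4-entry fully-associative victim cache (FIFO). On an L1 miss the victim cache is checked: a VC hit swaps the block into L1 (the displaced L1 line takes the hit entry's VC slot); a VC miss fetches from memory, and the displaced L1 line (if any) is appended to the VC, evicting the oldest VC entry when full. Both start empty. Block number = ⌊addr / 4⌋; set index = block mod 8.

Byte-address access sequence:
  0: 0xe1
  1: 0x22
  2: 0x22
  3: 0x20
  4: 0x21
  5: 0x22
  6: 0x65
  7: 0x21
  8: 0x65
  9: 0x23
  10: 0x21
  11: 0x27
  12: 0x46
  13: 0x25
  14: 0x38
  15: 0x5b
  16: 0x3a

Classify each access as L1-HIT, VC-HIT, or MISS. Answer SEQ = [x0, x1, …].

SEQ = [MISS, MISS, L1-HIT, L1-HIT, L1-HIT, L1-HIT, MISS, L1-HIT, L1-HIT, L1-HIT, L1-HIT, MISS, MISS, VC-HIT, MISS, MISS, VC-HIT]

0: 0xe1 (blk 56, set 0) → MISS  vc=[]
1: 0x22 (blk 8, set 0) → MISS  vc=[56]
2: 0x22 (blk 8, set 0) → L1-HIT  vc=[56]
3: 0x20 (blk 8, set 0) → L1-HIT  vc=[56]
4: 0x21 (blk 8, set 0) → L1-HIT  vc=[56]
5: 0x22 (blk 8, set 0) → L1-HIT  vc=[56]
6: 0x65 (blk 25, set 1) → MISS  vc=[56]
7: 0x21 (blk 8, set 0) → L1-HIT  vc=[56]
8: 0x65 (blk 25, set 1) → L1-HIT  vc=[56]
9: 0x23 (blk 8, set 0) → L1-HIT  vc=[56]
10: 0x21 (blk 8, set 0) → L1-HIT  vc=[56]
11: 0x27 (blk 9, set 1) → MISS  vc=[56, 25]
12: 0x46 (blk 17, set 1) → MISS  vc=[56, 25, 9]
13: 0x25 (blk 9, set 1) → VC-HIT  vc=[56, 25, 17]
14: 0x38 (blk 14, set 6) → MISS  vc=[56, 25, 17]
15: 0x5b (blk 22, set 6) → MISS  vc=[56, 25, 17, 14]
16: 0x3a (blk 14, set 6) → VC-HIT  vc=[56, 25, 17, 22]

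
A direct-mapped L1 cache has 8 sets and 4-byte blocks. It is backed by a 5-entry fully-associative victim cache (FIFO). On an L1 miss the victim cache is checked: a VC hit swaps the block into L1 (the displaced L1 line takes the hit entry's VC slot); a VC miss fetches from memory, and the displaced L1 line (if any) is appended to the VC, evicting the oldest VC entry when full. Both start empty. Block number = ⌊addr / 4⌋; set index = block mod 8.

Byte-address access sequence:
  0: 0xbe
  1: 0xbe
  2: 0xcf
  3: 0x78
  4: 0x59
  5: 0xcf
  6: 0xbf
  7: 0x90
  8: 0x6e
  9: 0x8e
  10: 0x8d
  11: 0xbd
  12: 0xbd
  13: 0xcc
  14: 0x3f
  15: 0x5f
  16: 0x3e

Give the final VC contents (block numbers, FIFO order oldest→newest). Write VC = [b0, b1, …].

VC = [30, 35, 27, 47, 23]

  [0] addr=0xbe blk=47 s=7: MISS | VC []
  [1] addr=0xbe blk=47 s=7: L1-HIT | VC []
  [2] addr=0xcf blk=51 s=3: MISS | VC []
  [3] addr=0x78 blk=30 s=6: MISS | VC []
  [4] addr=0x59 blk=22 s=6: MISS | VC [30]
  [5] addr=0xcf blk=51 s=3: L1-HIT | VC [30]
  [6] addr=0xbf blk=47 s=7: L1-HIT | VC [30]
  [7] addr=0x90 blk=36 s=4: MISS | VC [30]
  [8] addr=0x6e blk=27 s=3: MISS | VC [30, 51]
  [9] addr=0x8e blk=35 s=3: MISS | VC [30, 51, 27]
  [10] addr=0x8d blk=35 s=3: L1-HIT | VC [30, 51, 27]
  [11] addr=0xbd blk=47 s=7: L1-HIT | VC [30, 51, 27]
  [12] addr=0xbd blk=47 s=7: L1-HIT | VC [30, 51, 27]
  [13] addr=0xcc blk=51 s=3: VC-HIT | VC [30, 35, 27]
  [14] addr=0x3f blk=15 s=7: MISS | VC [30, 35, 27, 47]
  [15] addr=0x5f blk=23 s=7: MISS | VC [30, 35, 27, 47, 15]
  [16] addr=0x3e blk=15 s=7: VC-HIT | VC [30, 35, 27, 47, 23]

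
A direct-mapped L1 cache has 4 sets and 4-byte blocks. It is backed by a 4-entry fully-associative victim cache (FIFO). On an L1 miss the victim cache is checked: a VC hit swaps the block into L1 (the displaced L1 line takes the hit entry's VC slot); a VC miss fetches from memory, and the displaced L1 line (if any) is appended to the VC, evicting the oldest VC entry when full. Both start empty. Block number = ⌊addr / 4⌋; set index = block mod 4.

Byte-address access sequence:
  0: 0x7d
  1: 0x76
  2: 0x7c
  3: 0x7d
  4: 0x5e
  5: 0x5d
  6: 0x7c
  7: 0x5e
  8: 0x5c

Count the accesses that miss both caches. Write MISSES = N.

MISSES = 3

#0 0x7d→b31/s3 MISS; vc=[]
#1 0x76→b29/s1 MISS; vc=[]
#2 0x7c→b31/s3 L1-HIT; vc=[]
#3 0x7d→b31/s3 L1-HIT; vc=[]
#4 0x5e→b23/s3 MISS; vc=[31]
#5 0x5d→b23/s3 L1-HIT; vc=[31]
#6 0x7c→b31/s3 VC-HIT; vc=[23]
#7 0x5e→b23/s3 VC-HIT; vc=[31]
#8 0x5c→b23/s3 L1-HIT; vc=[31]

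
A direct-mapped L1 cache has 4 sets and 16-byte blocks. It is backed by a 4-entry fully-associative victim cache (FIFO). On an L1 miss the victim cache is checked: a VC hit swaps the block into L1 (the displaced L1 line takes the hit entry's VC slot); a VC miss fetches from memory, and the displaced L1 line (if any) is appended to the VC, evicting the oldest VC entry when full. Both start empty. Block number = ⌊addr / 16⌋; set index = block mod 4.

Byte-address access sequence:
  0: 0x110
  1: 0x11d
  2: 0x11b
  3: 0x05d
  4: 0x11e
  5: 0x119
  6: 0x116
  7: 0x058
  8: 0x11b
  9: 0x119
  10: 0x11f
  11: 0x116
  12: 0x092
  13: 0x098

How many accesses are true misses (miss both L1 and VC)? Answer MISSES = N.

MISSES = 3

0: 0x110 (blk 17, set 1) → MISS  vc=[]
1: 0x11d (blk 17, set 1) → L1-HIT  vc=[]
2: 0x11b (blk 17, set 1) → L1-HIT  vc=[]
3: 0x5d (blk 5, set 1) → MISS  vc=[17]
4: 0x11e (blk 17, set 1) → VC-HIT  vc=[5]
5: 0x119 (blk 17, set 1) → L1-HIT  vc=[5]
6: 0x116 (blk 17, set 1) → L1-HIT  vc=[5]
7: 0x58 (blk 5, set 1) → VC-HIT  vc=[17]
8: 0x11b (blk 17, set 1) → VC-HIT  vc=[5]
9: 0x119 (blk 17, set 1) → L1-HIT  vc=[5]
10: 0x11f (blk 17, set 1) → L1-HIT  vc=[5]
11: 0x116 (blk 17, set 1) → L1-HIT  vc=[5]
12: 0x92 (blk 9, set 1) → MISS  vc=[5, 17]
13: 0x98 (blk 9, set 1) → L1-HIT  vc=[5, 17]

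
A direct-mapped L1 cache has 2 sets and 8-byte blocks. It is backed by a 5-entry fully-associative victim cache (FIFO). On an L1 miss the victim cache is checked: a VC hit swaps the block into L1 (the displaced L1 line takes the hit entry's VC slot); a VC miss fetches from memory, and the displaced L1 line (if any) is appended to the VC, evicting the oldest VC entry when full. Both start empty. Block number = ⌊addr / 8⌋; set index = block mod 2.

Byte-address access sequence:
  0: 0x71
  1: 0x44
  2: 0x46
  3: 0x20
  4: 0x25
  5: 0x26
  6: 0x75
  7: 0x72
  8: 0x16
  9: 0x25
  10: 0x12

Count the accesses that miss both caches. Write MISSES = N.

MISSES = 4

  [0] addr=0x71 blk=14 s=0: MISS | VC []
  [1] addr=0x44 blk=8 s=0: MISS | VC [14]
  [2] addr=0x46 blk=8 s=0: L1-HIT | VC [14]
  [3] addr=0x20 blk=4 s=0: MISS | VC [14, 8]
  [4] addr=0x25 blk=4 s=0: L1-HIT | VC [14, 8]
  [5] addr=0x26 blk=4 s=0: L1-HIT | VC [14, 8]
  [6] addr=0x75 blk=14 s=0: VC-HIT | VC [4, 8]
  [7] addr=0x72 blk=14 s=0: L1-HIT | VC [4, 8]
  [8] addr=0x16 blk=2 s=0: MISS | VC [4, 8, 14]
  [9] addr=0x25 blk=4 s=0: VC-HIT | VC [2, 8, 14]
  [10] addr=0x12 blk=2 s=0: VC-HIT | VC [4, 8, 14]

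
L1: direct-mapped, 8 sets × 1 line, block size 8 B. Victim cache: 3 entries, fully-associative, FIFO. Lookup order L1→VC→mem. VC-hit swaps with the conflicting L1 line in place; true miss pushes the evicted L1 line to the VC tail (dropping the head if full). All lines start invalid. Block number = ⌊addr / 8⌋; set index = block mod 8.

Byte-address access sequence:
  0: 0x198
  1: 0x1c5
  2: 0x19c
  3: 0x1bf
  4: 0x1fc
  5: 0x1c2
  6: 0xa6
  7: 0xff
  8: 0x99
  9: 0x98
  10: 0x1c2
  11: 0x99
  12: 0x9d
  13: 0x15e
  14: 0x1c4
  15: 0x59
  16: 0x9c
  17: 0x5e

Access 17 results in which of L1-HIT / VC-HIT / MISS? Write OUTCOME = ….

#0 0x198→b51/s3 MISS; vc=[]
#1 0x1c5→b56/s0 MISS; vc=[]
#2 0x19c→b51/s3 L1-HIT; vc=[]
#3 0x1bf→b55/s7 MISS; vc=[]
#4 0x1fc→b63/s7 MISS; vc=[55]
#5 0x1c2→b56/s0 L1-HIT; vc=[55]
#6 0xa6→b20/s4 MISS; vc=[55]
#7 0xff→b31/s7 MISS; vc=[55,63]
#8 0x99→b19/s3 MISS; vc=[55,63,51]
#9 0x98→b19/s3 L1-HIT; vc=[55,63,51]
#10 0x1c2→b56/s0 L1-HIT; vc=[55,63,51]
#11 0x99→b19/s3 L1-HIT; vc=[55,63,51]
#12 0x9d→b19/s3 L1-HIT; vc=[55,63,51]
#13 0x15e→b43/s3 MISS; vc=[63,51,19]
#14 0x1c4→b56/s0 L1-HIT; vc=[63,51,19]
#15 0x59→b11/s3 MISS; vc=[51,19,43]
#16 0x9c→b19/s3 VC-HIT; vc=[51,11,43]
#17 0x5e→b11/s3 VC-HIT; vc=[51,19,43]

OUTCOME = VC-HIT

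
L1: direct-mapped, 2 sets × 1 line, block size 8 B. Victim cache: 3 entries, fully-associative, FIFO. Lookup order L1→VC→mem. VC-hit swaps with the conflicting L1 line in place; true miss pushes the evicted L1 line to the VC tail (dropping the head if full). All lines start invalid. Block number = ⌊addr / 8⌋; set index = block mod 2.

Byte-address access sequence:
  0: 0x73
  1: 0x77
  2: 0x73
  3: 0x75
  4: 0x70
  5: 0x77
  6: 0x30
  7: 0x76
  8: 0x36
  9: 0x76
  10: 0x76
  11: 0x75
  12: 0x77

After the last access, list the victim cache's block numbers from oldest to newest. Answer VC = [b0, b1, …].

#0 0x73→b14/s0 MISS; vc=[]
#1 0x77→b14/s0 L1-HIT; vc=[]
#2 0x73→b14/s0 L1-HIT; vc=[]
#3 0x75→b14/s0 L1-HIT; vc=[]
#4 0x70→b14/s0 L1-HIT; vc=[]
#5 0x77→b14/s0 L1-HIT; vc=[]
#6 0x30→b6/s0 MISS; vc=[14]
#7 0x76→b14/s0 VC-HIT; vc=[6]
#8 0x36→b6/s0 VC-HIT; vc=[14]
#9 0x76→b14/s0 VC-HIT; vc=[6]
#10 0x76→b14/s0 L1-HIT; vc=[6]
#11 0x75→b14/s0 L1-HIT; vc=[6]
#12 0x77→b14/s0 L1-HIT; vc=[6]

VC = [6]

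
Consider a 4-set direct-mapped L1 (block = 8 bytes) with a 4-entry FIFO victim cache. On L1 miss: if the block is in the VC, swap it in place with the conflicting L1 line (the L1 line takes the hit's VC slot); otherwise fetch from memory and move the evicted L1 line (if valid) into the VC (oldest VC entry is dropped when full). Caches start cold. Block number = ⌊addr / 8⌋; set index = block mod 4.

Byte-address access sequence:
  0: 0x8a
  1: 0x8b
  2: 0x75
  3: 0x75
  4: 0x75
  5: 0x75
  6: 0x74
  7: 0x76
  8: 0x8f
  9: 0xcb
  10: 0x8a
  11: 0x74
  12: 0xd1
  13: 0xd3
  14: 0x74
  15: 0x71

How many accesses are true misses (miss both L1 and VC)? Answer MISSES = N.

  [0] addr=0x8a blk=17 s=1: MISS | VC []
  [1] addr=0x8b blk=17 s=1: L1-HIT | VC []
  [2] addr=0x75 blk=14 s=2: MISS | VC []
  [3] addr=0x75 blk=14 s=2: L1-HIT | VC []
  [4] addr=0x75 blk=14 s=2: L1-HIT | VC []
  [5] addr=0x75 blk=14 s=2: L1-HIT | VC []
  [6] addr=0x74 blk=14 s=2: L1-HIT | VC []
  [7] addr=0x76 blk=14 s=2: L1-HIT | VC []
  [8] addr=0x8f blk=17 s=1: L1-HIT | VC []
  [9] addr=0xcb blk=25 s=1: MISS | VC [17]
  [10] addr=0x8a blk=17 s=1: VC-HIT | VC [25]
  [11] addr=0x74 blk=14 s=2: L1-HIT | VC [25]
  [12] addr=0xd1 blk=26 s=2: MISS | VC [25, 14]
  [13] addr=0xd3 blk=26 s=2: L1-HIT | VC [25, 14]
  [14] addr=0x74 blk=14 s=2: VC-HIT | VC [25, 26]
  [15] addr=0x71 blk=14 s=2: L1-HIT | VC [25, 26]

MISSES = 4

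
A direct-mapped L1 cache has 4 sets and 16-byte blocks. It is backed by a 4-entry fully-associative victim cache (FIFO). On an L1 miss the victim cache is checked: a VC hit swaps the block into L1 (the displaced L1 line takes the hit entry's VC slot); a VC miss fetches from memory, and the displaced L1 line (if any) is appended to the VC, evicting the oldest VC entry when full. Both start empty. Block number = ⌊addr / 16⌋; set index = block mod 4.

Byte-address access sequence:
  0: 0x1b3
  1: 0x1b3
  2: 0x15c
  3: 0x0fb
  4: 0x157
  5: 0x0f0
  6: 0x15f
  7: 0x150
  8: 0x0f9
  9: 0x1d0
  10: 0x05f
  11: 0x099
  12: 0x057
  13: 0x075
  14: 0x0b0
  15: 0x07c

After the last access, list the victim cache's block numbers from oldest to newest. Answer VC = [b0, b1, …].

0: 0x1b3 (blk 27, set 3) → MISS  vc=[]
1: 0x1b3 (blk 27, set 3) → L1-HIT  vc=[]
2: 0x15c (blk 21, set 1) → MISS  vc=[]
3: 0xfb (blk 15, set 3) → MISS  vc=[27]
4: 0x157 (blk 21, set 1) → L1-HIT  vc=[27]
5: 0xf0 (blk 15, set 3) → L1-HIT  vc=[27]
6: 0x15f (blk 21, set 1) → L1-HIT  vc=[27]
7: 0x150 (blk 21, set 1) → L1-HIT  vc=[27]
8: 0xf9 (blk 15, set 3) → L1-HIT  vc=[27]
9: 0x1d0 (blk 29, set 1) → MISS  vc=[27, 21]
10: 0x5f (blk 5, set 1) → MISS  vc=[27, 21, 29]
11: 0x99 (blk 9, set 1) → MISS  vc=[27, 21, 29, 5]
12: 0x57 (blk 5, set 1) → VC-HIT  vc=[27, 21, 29, 9]
13: 0x75 (blk 7, set 3) → MISS  vc=[21, 29, 9, 15]
14: 0xb0 (blk 11, set 3) → MISS  vc=[29, 9, 15, 7]
15: 0x7c (blk 7, set 3) → VC-HIT  vc=[29, 9, 15, 11]

VC = [29, 9, 15, 11]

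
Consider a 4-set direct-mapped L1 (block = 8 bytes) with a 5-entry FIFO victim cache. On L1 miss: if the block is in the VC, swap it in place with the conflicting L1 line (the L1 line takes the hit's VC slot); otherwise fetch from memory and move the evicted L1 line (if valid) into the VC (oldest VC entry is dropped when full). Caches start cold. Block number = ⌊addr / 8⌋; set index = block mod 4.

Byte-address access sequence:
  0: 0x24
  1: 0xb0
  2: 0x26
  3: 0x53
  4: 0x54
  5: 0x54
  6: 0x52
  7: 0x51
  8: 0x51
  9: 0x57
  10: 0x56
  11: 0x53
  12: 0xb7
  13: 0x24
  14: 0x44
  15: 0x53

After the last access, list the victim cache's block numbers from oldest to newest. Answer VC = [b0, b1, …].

VC = [22, 4]

#0 0x24→b4/s0 MISS; vc=[]
#1 0xb0→b22/s2 MISS; vc=[]
#2 0x26→b4/s0 L1-HIT; vc=[]
#3 0x53→b10/s2 MISS; vc=[22]
#4 0x54→b10/s2 L1-HIT; vc=[22]
#5 0x54→b10/s2 L1-HIT; vc=[22]
#6 0x52→b10/s2 L1-HIT; vc=[22]
#7 0x51→b10/s2 L1-HIT; vc=[22]
#8 0x51→b10/s2 L1-HIT; vc=[22]
#9 0x57→b10/s2 L1-HIT; vc=[22]
#10 0x56→b10/s2 L1-HIT; vc=[22]
#11 0x53→b10/s2 L1-HIT; vc=[22]
#12 0xb7→b22/s2 VC-HIT; vc=[10]
#13 0x24→b4/s0 L1-HIT; vc=[10]
#14 0x44→b8/s0 MISS; vc=[10,4]
#15 0x53→b10/s2 VC-HIT; vc=[22,4]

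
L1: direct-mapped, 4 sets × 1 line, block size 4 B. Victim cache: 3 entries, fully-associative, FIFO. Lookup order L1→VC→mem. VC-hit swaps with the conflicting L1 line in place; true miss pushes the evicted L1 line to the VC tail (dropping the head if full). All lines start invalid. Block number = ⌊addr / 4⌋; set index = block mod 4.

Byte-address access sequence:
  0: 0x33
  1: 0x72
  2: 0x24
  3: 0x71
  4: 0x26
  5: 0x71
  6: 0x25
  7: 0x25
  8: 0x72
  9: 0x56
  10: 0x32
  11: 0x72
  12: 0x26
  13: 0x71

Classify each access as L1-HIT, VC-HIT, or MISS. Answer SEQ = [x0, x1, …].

0: 0x33 (blk 12, set 0) → MISS  vc=[]
1: 0x72 (blk 28, set 0) → MISS  vc=[12]
2: 0x24 (blk 9, set 1) → MISS  vc=[12]
3: 0x71 (blk 28, set 0) → L1-HIT  vc=[12]
4: 0x26 (blk 9, set 1) → L1-HIT  vc=[12]
5: 0x71 (blk 28, set 0) → L1-HIT  vc=[12]
6: 0x25 (blk 9, set 1) → L1-HIT  vc=[12]
7: 0x25 (blk 9, set 1) → L1-HIT  vc=[12]
8: 0x72 (blk 28, set 0) → L1-HIT  vc=[12]
9: 0x56 (blk 21, set 1) → MISS  vc=[12, 9]
10: 0x32 (blk 12, set 0) → VC-HIT  vc=[28, 9]
11: 0x72 (blk 28, set 0) → VC-HIT  vc=[12, 9]
12: 0x26 (blk 9, set 1) → VC-HIT  vc=[12, 21]
13: 0x71 (blk 28, set 0) → L1-HIT  vc=[12, 21]

SEQ = [MISS, MISS, MISS, L1-HIT, L1-HIT, L1-HIT, L1-HIT, L1-HIT, L1-HIT, MISS, VC-HIT, VC-HIT, VC-HIT, L1-HIT]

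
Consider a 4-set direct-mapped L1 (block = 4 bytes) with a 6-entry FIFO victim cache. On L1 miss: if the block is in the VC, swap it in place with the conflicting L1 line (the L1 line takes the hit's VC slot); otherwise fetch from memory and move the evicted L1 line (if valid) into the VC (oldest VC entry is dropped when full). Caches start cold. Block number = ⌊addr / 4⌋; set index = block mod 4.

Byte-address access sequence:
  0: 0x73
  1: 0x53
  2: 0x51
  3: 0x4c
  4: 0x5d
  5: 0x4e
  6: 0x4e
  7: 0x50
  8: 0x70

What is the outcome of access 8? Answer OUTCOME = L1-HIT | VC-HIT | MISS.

#0 0x73→b28/s0 MISS; vc=[]
#1 0x53→b20/s0 MISS; vc=[28]
#2 0x51→b20/s0 L1-HIT; vc=[28]
#3 0x4c→b19/s3 MISS; vc=[28]
#4 0x5d→b23/s3 MISS; vc=[28,19]
#5 0x4e→b19/s3 VC-HIT; vc=[28,23]
#6 0x4e→b19/s3 L1-HIT; vc=[28,23]
#7 0x50→b20/s0 L1-HIT; vc=[28,23]
#8 0x70→b28/s0 VC-HIT; vc=[20,23]

OUTCOME = VC-HIT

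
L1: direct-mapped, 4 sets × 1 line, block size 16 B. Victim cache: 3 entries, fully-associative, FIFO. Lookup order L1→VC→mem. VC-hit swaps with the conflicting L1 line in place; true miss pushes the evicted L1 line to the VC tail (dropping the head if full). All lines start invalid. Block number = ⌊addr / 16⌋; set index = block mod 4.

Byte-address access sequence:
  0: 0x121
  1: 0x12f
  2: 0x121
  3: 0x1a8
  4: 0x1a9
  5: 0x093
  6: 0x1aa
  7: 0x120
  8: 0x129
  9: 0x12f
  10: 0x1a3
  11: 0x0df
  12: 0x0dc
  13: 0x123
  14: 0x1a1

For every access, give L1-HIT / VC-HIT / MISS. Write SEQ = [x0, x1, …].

SEQ = [MISS, L1-HIT, L1-HIT, MISS, L1-HIT, MISS, L1-HIT, VC-HIT, L1-HIT, L1-HIT, VC-HIT, MISS, L1-HIT, VC-HIT, VC-HIT]

#0 0x121→b18/s2 MISS; vc=[]
#1 0x12f→b18/s2 L1-HIT; vc=[]
#2 0x121→b18/s2 L1-HIT; vc=[]
#3 0x1a8→b26/s2 MISS; vc=[18]
#4 0x1a9→b26/s2 L1-HIT; vc=[18]
#5 0x93→b9/s1 MISS; vc=[18]
#6 0x1aa→b26/s2 L1-HIT; vc=[18]
#7 0x120→b18/s2 VC-HIT; vc=[26]
#8 0x129→b18/s2 L1-HIT; vc=[26]
#9 0x12f→b18/s2 L1-HIT; vc=[26]
#10 0x1a3→b26/s2 VC-HIT; vc=[18]
#11 0xdf→b13/s1 MISS; vc=[18,9]
#12 0xdc→b13/s1 L1-HIT; vc=[18,9]
#13 0x123→b18/s2 VC-HIT; vc=[26,9]
#14 0x1a1→b26/s2 VC-HIT; vc=[18,9]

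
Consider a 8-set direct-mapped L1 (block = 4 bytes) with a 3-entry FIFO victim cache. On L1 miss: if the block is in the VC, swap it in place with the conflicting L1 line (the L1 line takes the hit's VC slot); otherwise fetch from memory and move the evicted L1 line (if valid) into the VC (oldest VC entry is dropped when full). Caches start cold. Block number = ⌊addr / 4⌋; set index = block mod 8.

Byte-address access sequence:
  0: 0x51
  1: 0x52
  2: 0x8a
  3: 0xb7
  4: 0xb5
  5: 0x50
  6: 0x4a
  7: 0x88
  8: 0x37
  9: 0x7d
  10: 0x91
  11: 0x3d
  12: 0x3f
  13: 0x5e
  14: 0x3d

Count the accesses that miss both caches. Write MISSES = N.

MISSES = 9

#0 0x51→b20/s4 MISS; vc=[]
#1 0x52→b20/s4 L1-HIT; vc=[]
#2 0x8a→b34/s2 MISS; vc=[]
#3 0xb7→b45/s5 MISS; vc=[]
#4 0xb5→b45/s5 L1-HIT; vc=[]
#5 0x50→b20/s4 L1-HIT; vc=[]
#6 0x4a→b18/s2 MISS; vc=[34]
#7 0x88→b34/s2 VC-HIT; vc=[18]
#8 0x37→b13/s5 MISS; vc=[18,45]
#9 0x7d→b31/s7 MISS; vc=[18,45]
#10 0x91→b36/s4 MISS; vc=[18,45,20]
#11 0x3d→b15/s7 MISS; vc=[45,20,31]
#12 0x3f→b15/s7 L1-HIT; vc=[45,20,31]
#13 0x5e→b23/s7 MISS; vc=[20,31,15]
#14 0x3d→b15/s7 VC-HIT; vc=[20,31,23]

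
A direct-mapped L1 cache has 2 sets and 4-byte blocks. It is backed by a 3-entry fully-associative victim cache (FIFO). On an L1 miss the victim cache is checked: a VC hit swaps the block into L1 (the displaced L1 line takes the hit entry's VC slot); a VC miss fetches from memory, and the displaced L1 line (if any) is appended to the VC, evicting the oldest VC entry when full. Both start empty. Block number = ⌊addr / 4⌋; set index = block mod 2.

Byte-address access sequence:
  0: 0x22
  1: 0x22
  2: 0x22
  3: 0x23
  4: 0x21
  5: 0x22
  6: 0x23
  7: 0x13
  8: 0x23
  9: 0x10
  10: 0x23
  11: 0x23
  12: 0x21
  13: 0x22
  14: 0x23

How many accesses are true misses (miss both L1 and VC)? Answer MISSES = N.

  [0] addr=0x22 blk=8 s=0: MISS | VC []
  [1] addr=0x22 blk=8 s=0: L1-HIT | VC []
  [2] addr=0x22 blk=8 s=0: L1-HIT | VC []
  [3] addr=0x23 blk=8 s=0: L1-HIT | VC []
  [4] addr=0x21 blk=8 s=0: L1-HIT | VC []
  [5] addr=0x22 blk=8 s=0: L1-HIT | VC []
  [6] addr=0x23 blk=8 s=0: L1-HIT | VC []
  [7] addr=0x13 blk=4 s=0: MISS | VC [8]
  [8] addr=0x23 blk=8 s=0: VC-HIT | VC [4]
  [9] addr=0x10 blk=4 s=0: VC-HIT | VC [8]
  [10] addr=0x23 blk=8 s=0: VC-HIT | VC [4]
  [11] addr=0x23 blk=8 s=0: L1-HIT | VC [4]
  [12] addr=0x21 blk=8 s=0: L1-HIT | VC [4]
  [13] addr=0x22 blk=8 s=0: L1-HIT | VC [4]
  [14] addr=0x23 blk=8 s=0: L1-HIT | VC [4]

MISSES = 2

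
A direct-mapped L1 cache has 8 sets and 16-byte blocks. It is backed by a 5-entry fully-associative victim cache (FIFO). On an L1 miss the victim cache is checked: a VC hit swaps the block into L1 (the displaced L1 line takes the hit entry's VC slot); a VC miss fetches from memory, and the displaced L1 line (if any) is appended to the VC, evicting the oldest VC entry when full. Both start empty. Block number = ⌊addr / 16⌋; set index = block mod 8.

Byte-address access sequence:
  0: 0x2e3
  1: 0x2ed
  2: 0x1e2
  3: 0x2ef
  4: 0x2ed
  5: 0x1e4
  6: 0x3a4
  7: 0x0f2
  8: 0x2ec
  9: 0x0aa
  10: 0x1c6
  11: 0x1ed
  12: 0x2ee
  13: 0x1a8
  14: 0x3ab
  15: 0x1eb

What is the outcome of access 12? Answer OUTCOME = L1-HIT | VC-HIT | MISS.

OUTCOME = VC-HIT

0: 0x2e3 (blk 46, set 6) → MISS  vc=[]
1: 0x2ed (blk 46, set 6) → L1-HIT  vc=[]
2: 0x1e2 (blk 30, set 6) → MISS  vc=[46]
3: 0x2ef (blk 46, set 6) → VC-HIT  vc=[30]
4: 0x2ed (blk 46, set 6) → L1-HIT  vc=[30]
5: 0x1e4 (blk 30, set 6) → VC-HIT  vc=[46]
6: 0x3a4 (blk 58, set 2) → MISS  vc=[46]
7: 0xf2 (blk 15, set 7) → MISS  vc=[46]
8: 0x2ec (blk 46, set 6) → VC-HIT  vc=[30]
9: 0xaa (blk 10, set 2) → MISS  vc=[30, 58]
10: 0x1c6 (blk 28, set 4) → MISS  vc=[30, 58]
11: 0x1ed (blk 30, set 6) → VC-HIT  vc=[46, 58]
12: 0x2ee (blk 46, set 6) → VC-HIT  vc=[30, 58]
13: 0x1a8 (blk 26, set 2) → MISS  vc=[30, 58, 10]
14: 0x3ab (blk 58, set 2) → VC-HIT  vc=[30, 26, 10]
15: 0x1eb (blk 30, set 6) → VC-HIT  vc=[46, 26, 10]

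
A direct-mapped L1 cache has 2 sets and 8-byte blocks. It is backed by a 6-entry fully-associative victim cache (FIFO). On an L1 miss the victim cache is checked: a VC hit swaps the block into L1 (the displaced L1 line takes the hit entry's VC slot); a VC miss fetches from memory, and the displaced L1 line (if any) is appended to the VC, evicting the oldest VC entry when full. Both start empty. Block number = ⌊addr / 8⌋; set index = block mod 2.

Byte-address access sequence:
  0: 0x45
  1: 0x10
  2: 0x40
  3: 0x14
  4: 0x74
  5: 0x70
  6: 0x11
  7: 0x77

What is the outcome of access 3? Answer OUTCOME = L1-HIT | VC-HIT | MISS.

OUTCOME = VC-HIT

0: 0x45 (blk 8, set 0) → MISS  vc=[]
1: 0x10 (blk 2, set 0) → MISS  vc=[8]
2: 0x40 (blk 8, set 0) → VC-HIT  vc=[2]
3: 0x14 (blk 2, set 0) → VC-HIT  vc=[8]
4: 0x74 (blk 14, set 0) → MISS  vc=[8, 2]
5: 0x70 (blk 14, set 0) → L1-HIT  vc=[8, 2]
6: 0x11 (blk 2, set 0) → VC-HIT  vc=[8, 14]
7: 0x77 (blk 14, set 0) → VC-HIT  vc=[8, 2]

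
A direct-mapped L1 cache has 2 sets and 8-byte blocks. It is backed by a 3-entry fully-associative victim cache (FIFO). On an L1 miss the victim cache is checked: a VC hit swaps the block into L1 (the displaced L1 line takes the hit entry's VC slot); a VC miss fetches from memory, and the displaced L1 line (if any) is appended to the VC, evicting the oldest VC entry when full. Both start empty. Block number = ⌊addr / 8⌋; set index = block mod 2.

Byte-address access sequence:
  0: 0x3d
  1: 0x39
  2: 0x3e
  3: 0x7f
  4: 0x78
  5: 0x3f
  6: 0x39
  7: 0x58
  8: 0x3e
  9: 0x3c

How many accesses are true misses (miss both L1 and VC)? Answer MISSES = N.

  [0] addr=0x3d blk=7 s=1: MISS | VC []
  [1] addr=0x39 blk=7 s=1: L1-HIT | VC []
  [2] addr=0x3e blk=7 s=1: L1-HIT | VC []
  [3] addr=0x7f blk=15 s=1: MISS | VC [7]
  [4] addr=0x78 blk=15 s=1: L1-HIT | VC [7]
  [5] addr=0x3f blk=7 s=1: VC-HIT | VC [15]
  [6] addr=0x39 blk=7 s=1: L1-HIT | VC [15]
  [7] addr=0x58 blk=11 s=1: MISS | VC [15, 7]
  [8] addr=0x3e blk=7 s=1: VC-HIT | VC [15, 11]
  [9] addr=0x3c blk=7 s=1: L1-HIT | VC [15, 11]

MISSES = 3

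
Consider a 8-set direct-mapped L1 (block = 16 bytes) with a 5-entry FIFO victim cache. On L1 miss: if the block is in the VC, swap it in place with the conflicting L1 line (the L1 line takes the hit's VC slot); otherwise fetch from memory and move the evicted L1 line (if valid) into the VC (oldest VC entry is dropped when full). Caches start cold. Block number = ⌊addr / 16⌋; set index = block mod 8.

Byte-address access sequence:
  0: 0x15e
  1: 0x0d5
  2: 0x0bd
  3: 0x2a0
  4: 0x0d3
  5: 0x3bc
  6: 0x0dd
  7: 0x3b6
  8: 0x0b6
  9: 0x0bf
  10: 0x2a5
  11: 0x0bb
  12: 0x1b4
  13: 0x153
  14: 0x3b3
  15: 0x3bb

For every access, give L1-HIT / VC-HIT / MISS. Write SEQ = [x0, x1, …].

SEQ = [MISS, MISS, MISS, MISS, L1-HIT, MISS, L1-HIT, L1-HIT, VC-HIT, L1-HIT, L1-HIT, L1-HIT, MISS, VC-HIT, VC-HIT, L1-HIT]

  [0] addr=0x15e blk=21 s=5: MISS | VC []
  [1] addr=0xd5 blk=13 s=5: MISS | VC [21]
  [2] addr=0xbd blk=11 s=3: MISS | VC [21]
  [3] addr=0x2a0 blk=42 s=2: MISS | VC [21]
  [4] addr=0xd3 blk=13 s=5: L1-HIT | VC [21]
  [5] addr=0x3bc blk=59 s=3: MISS | VC [21, 11]
  [6] addr=0xdd blk=13 s=5: L1-HIT | VC [21, 11]
  [7] addr=0x3b6 blk=59 s=3: L1-HIT | VC [21, 11]
  [8] addr=0xb6 blk=11 s=3: VC-HIT | VC [21, 59]
  [9] addr=0xbf blk=11 s=3: L1-HIT | VC [21, 59]
  [10] addr=0x2a5 blk=42 s=2: L1-HIT | VC [21, 59]
  [11] addr=0xbb blk=11 s=3: L1-HIT | VC [21, 59]
  [12] addr=0x1b4 blk=27 s=3: MISS | VC [21, 59, 11]
  [13] addr=0x153 blk=21 s=5: VC-HIT | VC [13, 59, 11]
  [14] addr=0x3b3 blk=59 s=3: VC-HIT | VC [13, 27, 11]
  [15] addr=0x3bb blk=59 s=3: L1-HIT | VC [13, 27, 11]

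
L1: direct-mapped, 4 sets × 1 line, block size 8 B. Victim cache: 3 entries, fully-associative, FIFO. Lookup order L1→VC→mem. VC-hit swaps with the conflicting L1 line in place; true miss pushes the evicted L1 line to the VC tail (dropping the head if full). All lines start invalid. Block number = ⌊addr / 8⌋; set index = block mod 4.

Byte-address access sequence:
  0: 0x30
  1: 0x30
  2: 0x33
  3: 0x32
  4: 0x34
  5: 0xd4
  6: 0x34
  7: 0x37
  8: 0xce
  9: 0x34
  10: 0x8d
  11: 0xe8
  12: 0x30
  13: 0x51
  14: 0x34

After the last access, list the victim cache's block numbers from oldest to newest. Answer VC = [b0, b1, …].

VC = [25, 17, 10]

0: 0x30 (blk 6, set 2) → MISS  vc=[]
1: 0x30 (blk 6, set 2) → L1-HIT  vc=[]
2: 0x33 (blk 6, set 2) → L1-HIT  vc=[]
3: 0x32 (blk 6, set 2) → L1-HIT  vc=[]
4: 0x34 (blk 6, set 2) → L1-HIT  vc=[]
5: 0xd4 (blk 26, set 2) → MISS  vc=[6]
6: 0x34 (blk 6, set 2) → VC-HIT  vc=[26]
7: 0x37 (blk 6, set 2) → L1-HIT  vc=[26]
8: 0xce (blk 25, set 1) → MISS  vc=[26]
9: 0x34 (blk 6, set 2) → L1-HIT  vc=[26]
10: 0x8d (blk 17, set 1) → MISS  vc=[26, 25]
11: 0xe8 (blk 29, set 1) → MISS  vc=[26, 25, 17]
12: 0x30 (blk 6, set 2) → L1-HIT  vc=[26, 25, 17]
13: 0x51 (blk 10, set 2) → MISS  vc=[25, 17, 6]
14: 0x34 (blk 6, set 2) → VC-HIT  vc=[25, 17, 10]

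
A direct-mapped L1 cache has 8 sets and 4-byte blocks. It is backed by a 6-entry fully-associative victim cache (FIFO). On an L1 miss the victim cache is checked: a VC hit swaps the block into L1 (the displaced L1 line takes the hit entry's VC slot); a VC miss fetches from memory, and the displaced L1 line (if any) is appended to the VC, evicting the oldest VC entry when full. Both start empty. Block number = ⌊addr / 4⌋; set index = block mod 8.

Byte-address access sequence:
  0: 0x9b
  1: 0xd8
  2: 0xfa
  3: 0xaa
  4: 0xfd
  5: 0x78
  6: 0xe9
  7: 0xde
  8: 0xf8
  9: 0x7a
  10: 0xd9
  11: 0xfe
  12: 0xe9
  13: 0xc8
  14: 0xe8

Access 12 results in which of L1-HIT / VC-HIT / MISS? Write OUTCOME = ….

  [0] addr=0x9b blk=38 s=6: MISS | VC []
  [1] addr=0xd8 blk=54 s=6: MISS | VC [38]
  [2] addr=0xfa blk=62 s=6: MISS | VC [38, 54]
  [3] addr=0xaa blk=42 s=2: MISS | VC [38, 54]
  [4] addr=0xfd blk=63 s=7: MISS | VC [38, 54]
  [5] addr=0x78 blk=30 s=6: MISS | VC [38, 54, 62]
  [6] addr=0xe9 blk=58 s=2: MISS | VC [38, 54, 62, 42]
  [7] addr=0xde blk=55 s=7: MISS | VC [38, 54, 62, 42, 63]
  [8] addr=0xf8 blk=62 s=6: VC-HIT | VC [38, 54, 30, 42, 63]
  [9] addr=0x7a blk=30 s=6: VC-HIT | VC [38, 54, 62, 42, 63]
  [10] addr=0xd9 blk=54 s=6: VC-HIT | VC [38, 30, 62, 42, 63]
  [11] addr=0xfe blk=63 s=7: VC-HIT | VC [38, 30, 62, 42, 55]
  [12] addr=0xe9 blk=58 s=2: L1-HIT | VC [38, 30, 62, 42, 55]
  [13] addr=0xc8 blk=50 s=2: MISS | VC [38, 30, 62, 42, 55, 58]
  [14] addr=0xe8 blk=58 s=2: VC-HIT | VC [38, 30, 62, 42, 55, 50]

OUTCOME = L1-HIT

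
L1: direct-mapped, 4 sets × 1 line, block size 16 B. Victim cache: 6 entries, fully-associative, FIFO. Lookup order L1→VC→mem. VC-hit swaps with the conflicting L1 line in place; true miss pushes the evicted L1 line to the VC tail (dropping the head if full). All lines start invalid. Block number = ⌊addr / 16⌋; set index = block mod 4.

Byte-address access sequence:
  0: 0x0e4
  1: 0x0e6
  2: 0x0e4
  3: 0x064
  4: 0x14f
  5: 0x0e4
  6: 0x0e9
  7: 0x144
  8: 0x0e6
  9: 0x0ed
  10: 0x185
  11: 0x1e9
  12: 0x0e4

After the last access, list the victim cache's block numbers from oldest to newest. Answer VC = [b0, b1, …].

VC = [6, 20, 30]

0: 0xe4 (blk 14, set 2) → MISS  vc=[]
1: 0xe6 (blk 14, set 2) → L1-HIT  vc=[]
2: 0xe4 (blk 14, set 2) → L1-HIT  vc=[]
3: 0x64 (blk 6, set 2) → MISS  vc=[14]
4: 0x14f (blk 20, set 0) → MISS  vc=[14]
5: 0xe4 (blk 14, set 2) → VC-HIT  vc=[6]
6: 0xe9 (blk 14, set 2) → L1-HIT  vc=[6]
7: 0x144 (blk 20, set 0) → L1-HIT  vc=[6]
8: 0xe6 (blk 14, set 2) → L1-HIT  vc=[6]
9: 0xed (blk 14, set 2) → L1-HIT  vc=[6]
10: 0x185 (blk 24, set 0) → MISS  vc=[6, 20]
11: 0x1e9 (blk 30, set 2) → MISS  vc=[6, 20, 14]
12: 0xe4 (blk 14, set 2) → VC-HIT  vc=[6, 20, 30]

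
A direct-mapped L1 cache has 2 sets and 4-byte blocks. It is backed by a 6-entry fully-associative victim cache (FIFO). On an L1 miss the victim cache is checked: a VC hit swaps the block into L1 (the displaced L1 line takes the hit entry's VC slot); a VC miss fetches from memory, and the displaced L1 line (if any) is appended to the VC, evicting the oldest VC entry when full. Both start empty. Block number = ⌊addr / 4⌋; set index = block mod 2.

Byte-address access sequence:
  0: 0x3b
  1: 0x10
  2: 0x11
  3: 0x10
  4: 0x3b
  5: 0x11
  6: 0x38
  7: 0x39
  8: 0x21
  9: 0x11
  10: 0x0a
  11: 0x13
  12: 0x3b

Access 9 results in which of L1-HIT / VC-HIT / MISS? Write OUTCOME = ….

OUTCOME = VC-HIT

0: 0x3b (blk 14, set 0) → MISS  vc=[]
1: 0x10 (blk 4, set 0) → MISS  vc=[14]
2: 0x11 (blk 4, set 0) → L1-HIT  vc=[14]
3: 0x10 (blk 4, set 0) → L1-HIT  vc=[14]
4: 0x3b (blk 14, set 0) → VC-HIT  vc=[4]
5: 0x11 (blk 4, set 0) → VC-HIT  vc=[14]
6: 0x38 (blk 14, set 0) → VC-HIT  vc=[4]
7: 0x39 (blk 14, set 0) → L1-HIT  vc=[4]
8: 0x21 (blk 8, set 0) → MISS  vc=[4, 14]
9: 0x11 (blk 4, set 0) → VC-HIT  vc=[8, 14]
10: 0xa (blk 2, set 0) → MISS  vc=[8, 14, 4]
11: 0x13 (blk 4, set 0) → VC-HIT  vc=[8, 14, 2]
12: 0x3b (blk 14, set 0) → VC-HIT  vc=[8, 4, 2]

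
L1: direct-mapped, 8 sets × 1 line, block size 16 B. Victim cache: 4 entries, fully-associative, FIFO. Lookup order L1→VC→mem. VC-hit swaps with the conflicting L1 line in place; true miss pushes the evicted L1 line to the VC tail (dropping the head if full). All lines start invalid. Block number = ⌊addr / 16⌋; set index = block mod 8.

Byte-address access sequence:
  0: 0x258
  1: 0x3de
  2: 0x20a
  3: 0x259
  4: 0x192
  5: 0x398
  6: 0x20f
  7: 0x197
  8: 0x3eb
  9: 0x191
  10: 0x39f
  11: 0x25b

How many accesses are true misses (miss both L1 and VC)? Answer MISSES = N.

MISSES = 6

0: 0x258 (blk 37, set 5) → MISS  vc=[]
1: 0x3de (blk 61, set 5) → MISS  vc=[37]
2: 0x20a (blk 32, set 0) → MISS  vc=[37]
3: 0x259 (blk 37, set 5) → VC-HIT  vc=[61]
4: 0x192 (blk 25, set 1) → MISS  vc=[61]
5: 0x398 (blk 57, set 1) → MISS  vc=[61, 25]
6: 0x20f (blk 32, set 0) → L1-HIT  vc=[61, 25]
7: 0x197 (blk 25, set 1) → VC-HIT  vc=[61, 57]
8: 0x3eb (blk 62, set 6) → MISS  vc=[61, 57]
9: 0x191 (blk 25, set 1) → L1-HIT  vc=[61, 57]
10: 0x39f (blk 57, set 1) → VC-HIT  vc=[61, 25]
11: 0x25b (blk 37, set 5) → L1-HIT  vc=[61, 25]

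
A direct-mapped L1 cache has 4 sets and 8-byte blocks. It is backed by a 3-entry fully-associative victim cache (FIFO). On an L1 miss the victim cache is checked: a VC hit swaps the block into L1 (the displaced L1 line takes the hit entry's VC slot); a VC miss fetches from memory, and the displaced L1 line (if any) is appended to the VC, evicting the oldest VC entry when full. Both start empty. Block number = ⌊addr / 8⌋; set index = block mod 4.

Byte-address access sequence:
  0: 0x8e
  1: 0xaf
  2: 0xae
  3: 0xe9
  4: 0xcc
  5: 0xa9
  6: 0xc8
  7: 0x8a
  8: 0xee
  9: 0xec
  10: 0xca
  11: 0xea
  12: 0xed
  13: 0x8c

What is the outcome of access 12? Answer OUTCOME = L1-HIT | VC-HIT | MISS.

OUTCOME = L1-HIT

#0 0x8e→b17/s1 MISS; vc=[]
#1 0xaf→b21/s1 MISS; vc=[17]
#2 0xae→b21/s1 L1-HIT; vc=[17]
#3 0xe9→b29/s1 MISS; vc=[17,21]
#4 0xcc→b25/s1 MISS; vc=[17,21,29]
#5 0xa9→b21/s1 VC-HIT; vc=[17,25,29]
#6 0xc8→b25/s1 VC-HIT; vc=[17,21,29]
#7 0x8a→b17/s1 VC-HIT; vc=[25,21,29]
#8 0xee→b29/s1 VC-HIT; vc=[25,21,17]
#9 0xec→b29/s1 L1-HIT; vc=[25,21,17]
#10 0xca→b25/s1 VC-HIT; vc=[29,21,17]
#11 0xea→b29/s1 VC-HIT; vc=[25,21,17]
#12 0xed→b29/s1 L1-HIT; vc=[25,21,17]
#13 0x8c→b17/s1 VC-HIT; vc=[25,21,29]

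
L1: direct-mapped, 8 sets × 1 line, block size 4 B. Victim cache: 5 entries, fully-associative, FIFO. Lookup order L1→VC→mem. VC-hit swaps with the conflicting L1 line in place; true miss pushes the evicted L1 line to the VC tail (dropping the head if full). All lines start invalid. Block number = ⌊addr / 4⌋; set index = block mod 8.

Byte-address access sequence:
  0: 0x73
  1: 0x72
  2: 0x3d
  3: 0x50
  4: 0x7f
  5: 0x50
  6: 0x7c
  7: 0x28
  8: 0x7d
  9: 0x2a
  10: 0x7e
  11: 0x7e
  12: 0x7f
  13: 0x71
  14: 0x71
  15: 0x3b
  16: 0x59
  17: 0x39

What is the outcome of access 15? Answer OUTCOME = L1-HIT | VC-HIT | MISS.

OUTCOME = MISS

  [0] addr=0x73 blk=28 s=4: MISS | VC []
  [1] addr=0x72 blk=28 s=4: L1-HIT | VC []
  [2] addr=0x3d blk=15 s=7: MISS | VC []
  [3] addr=0x50 blk=20 s=4: MISS | VC [28]
  [4] addr=0x7f blk=31 s=7: MISS | VC [28, 15]
  [5] addr=0x50 blk=20 s=4: L1-HIT | VC [28, 15]
  [6] addr=0x7c blk=31 s=7: L1-HIT | VC [28, 15]
  [7] addr=0x28 blk=10 s=2: MISS | VC [28, 15]
  [8] addr=0x7d blk=31 s=7: L1-HIT | VC [28, 15]
  [9] addr=0x2a blk=10 s=2: L1-HIT | VC [28, 15]
  [10] addr=0x7e blk=31 s=7: L1-HIT | VC [28, 15]
  [11] addr=0x7e blk=31 s=7: L1-HIT | VC [28, 15]
  [12] addr=0x7f blk=31 s=7: L1-HIT | VC [28, 15]
  [13] addr=0x71 blk=28 s=4: VC-HIT | VC [20, 15]
  [14] addr=0x71 blk=28 s=4: L1-HIT | VC [20, 15]
  [15] addr=0x3b blk=14 s=6: MISS | VC [20, 15]
  [16] addr=0x59 blk=22 s=6: MISS | VC [20, 15, 14]
  [17] addr=0x39 blk=14 s=6: VC-HIT | VC [20, 15, 22]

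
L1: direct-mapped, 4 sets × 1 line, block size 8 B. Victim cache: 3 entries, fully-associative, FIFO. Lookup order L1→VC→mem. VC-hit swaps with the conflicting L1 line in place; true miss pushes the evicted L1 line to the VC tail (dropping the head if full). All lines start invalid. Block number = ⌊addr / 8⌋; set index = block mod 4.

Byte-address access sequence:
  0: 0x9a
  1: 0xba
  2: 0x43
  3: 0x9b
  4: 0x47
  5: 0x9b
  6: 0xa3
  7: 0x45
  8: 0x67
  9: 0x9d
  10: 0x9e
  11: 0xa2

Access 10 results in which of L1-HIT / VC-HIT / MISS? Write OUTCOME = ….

#0 0x9a→b19/s3 MISS; vc=[]
#1 0xba→b23/s3 MISS; vc=[19]
#2 0x43→b8/s0 MISS; vc=[19]
#3 0x9b→b19/s3 VC-HIT; vc=[23]
#4 0x47→b8/s0 L1-HIT; vc=[23]
#5 0x9b→b19/s3 L1-HIT; vc=[23]
#6 0xa3→b20/s0 MISS; vc=[23,8]
#7 0x45→b8/s0 VC-HIT; vc=[23,20]
#8 0x67→b12/s0 MISS; vc=[23,20,8]
#9 0x9d→b19/s3 L1-HIT; vc=[23,20,8]
#10 0x9e→b19/s3 L1-HIT; vc=[23,20,8]
#11 0xa2→b20/s0 VC-HIT; vc=[23,12,8]

OUTCOME = L1-HIT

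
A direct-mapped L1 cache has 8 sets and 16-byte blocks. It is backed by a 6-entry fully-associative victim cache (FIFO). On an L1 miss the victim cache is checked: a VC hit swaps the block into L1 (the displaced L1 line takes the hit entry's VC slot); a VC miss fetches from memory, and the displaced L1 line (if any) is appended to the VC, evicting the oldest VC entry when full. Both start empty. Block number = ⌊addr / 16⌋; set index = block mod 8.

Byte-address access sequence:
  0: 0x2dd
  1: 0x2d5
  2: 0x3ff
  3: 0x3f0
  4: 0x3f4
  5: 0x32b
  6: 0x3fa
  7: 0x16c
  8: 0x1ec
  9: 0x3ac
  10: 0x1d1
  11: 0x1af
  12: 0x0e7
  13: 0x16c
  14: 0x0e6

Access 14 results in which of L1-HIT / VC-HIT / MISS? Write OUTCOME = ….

OUTCOME = VC-HIT

#0 0x2dd→b45/s5 MISS; vc=[]
#1 0x2d5→b45/s5 L1-HIT; vc=[]
#2 0x3ff→b63/s7 MISS; vc=[]
#3 0x3f0→b63/s7 L1-HIT; vc=[]
#4 0x3f4→b63/s7 L1-HIT; vc=[]
#5 0x32b→b50/s2 MISS; vc=[]
#6 0x3fa→b63/s7 L1-HIT; vc=[]
#7 0x16c→b22/s6 MISS; vc=[]
#8 0x1ec→b30/s6 MISS; vc=[22]
#9 0x3ac→b58/s2 MISS; vc=[22,50]
#10 0x1d1→b29/s5 MISS; vc=[22,50,45]
#11 0x1af→b26/s2 MISS; vc=[22,50,45,58]
#12 0xe7→b14/s6 MISS; vc=[22,50,45,58,30]
#13 0x16c→b22/s6 VC-HIT; vc=[14,50,45,58,30]
#14 0xe6→b14/s6 VC-HIT; vc=[22,50,45,58,30]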